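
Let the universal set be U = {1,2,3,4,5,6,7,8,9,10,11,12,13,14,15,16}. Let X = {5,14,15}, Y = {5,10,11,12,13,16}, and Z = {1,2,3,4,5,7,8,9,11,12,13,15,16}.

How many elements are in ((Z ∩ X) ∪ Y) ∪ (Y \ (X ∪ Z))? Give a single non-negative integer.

Z ∩ X = {5,15}
(Z ∩ X) ∪ Y = {5,10,11,12,13,15,16}
X ∪ Z = {1,2,3,4,5,7,8,9,11,12,13,14,15,16}
Y \ (X ∪ Z) = {10}
((Z ∩ X) ∪ Y) ∪ (Y \ (X ∪ Z)) = {5,10,11,12,13,15,16}
|((Z ∩ X) ∪ Y) ∪ (Y \ (X ∪ Z))| = 7

7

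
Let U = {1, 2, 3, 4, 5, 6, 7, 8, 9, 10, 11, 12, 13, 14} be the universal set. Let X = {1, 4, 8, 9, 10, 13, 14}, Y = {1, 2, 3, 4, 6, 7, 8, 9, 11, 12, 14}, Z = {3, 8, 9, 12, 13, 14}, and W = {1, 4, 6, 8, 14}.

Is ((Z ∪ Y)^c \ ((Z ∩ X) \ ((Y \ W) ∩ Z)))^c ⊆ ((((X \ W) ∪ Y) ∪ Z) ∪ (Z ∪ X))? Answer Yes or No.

Yes

Z ∪ Y = {1, 2, 3, 4, 6, 7, 8, 9, 11, 12, 13, 14}
(Z ∪ Y)^c = {5, 10}
Z ∩ X = {8, 9, 13, 14}
Y \ W = {2, 3, 7, 9, 11, 12}
(Y \ W) ∩ Z = {3, 9, 12}
(Z ∩ X) \ ((Y \ W) ∩ Z) = {8, 13, 14}
(Z ∪ Y)^c \ ((Z ∩ X) \ ((Y \ W) ∩ Z)) = {5, 10}
((Z ∪ Y)^c \ ((Z ∩ X) \ ((Y \ W) ∩ Z)))^c = {1, 2, 3, 4, 6, 7, 8, 9, 11, 12, 13, 14}
X \ W = {9, 10, 13}
(X \ W) ∪ Y = {1, 2, 3, 4, 6, 7, 8, 9, 10, 11, 12, 13, 14}
((X \ W) ∪ Y) ∪ Z = {1, 2, 3, 4, 6, 7, 8, 9, 10, 11, 12, 13, 14}
Z ∪ X = {1, 3, 4, 8, 9, 10, 12, 13, 14}
(((X \ W) ∪ Y) ∪ Z) ∪ (Z ∪ X) = {1, 2, 3, 4, 6, 7, 8, 9, 10, 11, 12, 13, 14}
Every element of {1, 2, 3, 4, 6, 7, 8, 9, 11, 12, 13, 14} is in {1, 2, 3, 4, 6, 7, 8, 9, 10, 11, 12, 13, 14}, so ((Z ∪ Y)^c \ ((Z ∩ X) \ ((Y \ W) ∩ Z)))^c ⊆ (((X \ W) ∪ Y) ∪ Z) ∪ (Z ∪ X).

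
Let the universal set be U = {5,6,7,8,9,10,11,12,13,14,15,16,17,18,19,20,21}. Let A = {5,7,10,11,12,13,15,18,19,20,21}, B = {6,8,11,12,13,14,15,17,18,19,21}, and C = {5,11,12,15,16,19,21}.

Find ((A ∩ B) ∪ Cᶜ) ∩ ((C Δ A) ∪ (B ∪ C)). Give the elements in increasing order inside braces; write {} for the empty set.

{6,7,8,10,11,12,13,14,15,17,18,19,20,21}

A ∩ B = {11,12,13,15,18,19,21}
Cᶜ = {6,7,8,9,10,13,14,17,18,20}
(A ∩ B) ∪ Cᶜ = {6,7,8,9,10,11,12,13,14,15,17,18,19,20,21}
C Δ A = {7,10,13,16,18,20}
B ∪ C = {5,6,8,11,12,13,14,15,16,17,18,19,21}
(C Δ A) ∪ (B ∪ C) = {5,6,7,8,10,11,12,13,14,15,16,17,18,19,20,21}
((A ∩ B) ∪ Cᶜ) ∩ ((C Δ A) ∪ (B ∪ C)) = {6,7,8,10,11,12,13,14,15,17,18,19,20,21}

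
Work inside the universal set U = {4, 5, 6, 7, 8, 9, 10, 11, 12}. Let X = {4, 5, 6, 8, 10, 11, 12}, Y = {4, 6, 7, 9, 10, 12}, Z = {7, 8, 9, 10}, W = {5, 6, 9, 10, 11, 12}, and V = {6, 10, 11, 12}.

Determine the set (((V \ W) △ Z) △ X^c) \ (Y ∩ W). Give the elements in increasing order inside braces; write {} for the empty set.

{8}

V \ W = {}
(V \ W) △ Z = {7, 8, 9, 10}
X^c = {7, 9}
((V \ W) △ Z) △ X^c = {8, 10}
Y ∩ W = {6, 9, 10, 12}
(((V \ W) △ Z) △ X^c) \ (Y ∩ W) = {8}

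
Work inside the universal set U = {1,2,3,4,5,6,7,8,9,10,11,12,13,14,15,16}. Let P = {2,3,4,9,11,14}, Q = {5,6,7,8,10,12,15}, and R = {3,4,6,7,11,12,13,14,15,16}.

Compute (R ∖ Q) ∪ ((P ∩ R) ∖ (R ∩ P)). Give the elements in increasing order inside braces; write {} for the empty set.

{3,4,11,13,14,16}

R ∖ Q = {3,4,11,13,14,16}
P ∩ R = {3,4,11,14}
R ∩ P = {3,4,11,14}
(P ∩ R) ∖ (R ∩ P) = {}
(R ∖ Q) ∪ ((P ∩ R) ∖ (R ∩ P)) = {3,4,11,13,14,16}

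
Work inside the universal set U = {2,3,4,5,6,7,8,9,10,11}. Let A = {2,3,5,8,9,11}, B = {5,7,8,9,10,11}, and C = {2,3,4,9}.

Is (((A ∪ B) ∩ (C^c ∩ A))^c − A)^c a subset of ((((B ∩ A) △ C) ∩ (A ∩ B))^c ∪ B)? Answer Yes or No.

A ∪ B = {2,3,5,7,8,9,10,11}
C^c = {5,6,7,8,10,11}
C^c ∩ A = {5,8,11}
(A ∪ B) ∩ (C^c ∩ A) = {5,8,11}
((A ∪ B) ∩ (C^c ∩ A))^c = {2,3,4,6,7,9,10}
((A ∪ B) ∩ (C^c ∩ A))^c − A = {4,6,7,10}
(((A ∪ B) ∩ (C^c ∩ A))^c − A)^c = {2,3,5,8,9,11}
B ∩ A = {5,8,9,11}
(B ∩ A) △ C = {2,3,4,5,8,11}
A ∩ B = {5,8,9,11}
((B ∩ A) △ C) ∩ (A ∩ B) = {5,8,11}
(((B ∩ A) △ C) ∩ (A ∩ B))^c = {2,3,4,6,7,9,10}
(((B ∩ A) △ C) ∩ (A ∩ B))^c ∪ B = {2,3,4,5,6,7,8,9,10,11}
Every element of {2,3,5,8,9,11} is in {2,3,4,5,6,7,8,9,10,11}, so (((A ∪ B) ∩ (C^c ∩ A))^c − A)^c ⊆ (((B ∩ A) △ C) ∩ (A ∩ B))^c ∪ B.

Yes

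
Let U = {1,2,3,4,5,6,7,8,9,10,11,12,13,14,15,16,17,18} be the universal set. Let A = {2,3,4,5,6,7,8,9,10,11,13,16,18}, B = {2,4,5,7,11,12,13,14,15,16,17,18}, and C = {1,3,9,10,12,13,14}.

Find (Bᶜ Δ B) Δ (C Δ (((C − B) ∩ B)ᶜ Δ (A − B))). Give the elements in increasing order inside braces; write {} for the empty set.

{1,6,8,12,13,14}

Bᶜ = {1,3,6,8,9,10}
Bᶜ Δ B = {1,2,3,4,5,6,7,8,9,10,11,12,13,14,15,16,17,18}
C − B = {1,3,9,10}
(C − B) ∩ B = {}
((C − B) ∩ B)ᶜ = {1,2,3,4,5,6,7,8,9,10,11,12,13,14,15,16,17,18}
A − B = {3,6,8,9,10}
((C − B) ∩ B)ᶜ Δ (A − B) = {1,2,4,5,7,11,12,13,14,15,16,17,18}
C Δ (((C − B) ∩ B)ᶜ Δ (A − B)) = {2,3,4,5,7,9,10,11,15,16,17,18}
(Bᶜ Δ B) Δ (C Δ (((C − B) ∩ B)ᶜ Δ (A − B))) = {1,6,8,12,13,14}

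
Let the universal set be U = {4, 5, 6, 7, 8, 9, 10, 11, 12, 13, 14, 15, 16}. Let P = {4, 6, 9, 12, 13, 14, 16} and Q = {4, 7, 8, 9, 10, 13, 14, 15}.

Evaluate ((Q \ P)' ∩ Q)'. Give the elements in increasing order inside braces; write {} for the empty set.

Q \ P = {7, 8, 10, 15}
(Q \ P)' = {4, 5, 6, 9, 11, 12, 13, 14, 16}
(Q \ P)' ∩ Q = {4, 9, 13, 14}
((Q \ P)' ∩ Q)' = {5, 6, 7, 8, 10, 11, 12, 15, 16}

{5, 6, 7, 8, 10, 11, 12, 15, 16}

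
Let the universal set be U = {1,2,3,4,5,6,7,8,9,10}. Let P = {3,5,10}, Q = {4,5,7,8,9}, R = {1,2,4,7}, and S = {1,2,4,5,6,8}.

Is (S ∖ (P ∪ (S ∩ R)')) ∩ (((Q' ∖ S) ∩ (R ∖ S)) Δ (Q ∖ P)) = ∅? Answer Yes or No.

No

S ∩ R = {1,2,4}
(S ∩ R)' = {3,5,6,7,8,9,10}
P ∪ (S ∩ R)' = {3,5,6,7,8,9,10}
S ∖ (P ∪ (S ∩ R)') = {1,2,4}
Q' = {1,2,3,6,10}
Q' ∖ S = {3,10}
R ∖ S = {7}
(Q' ∖ S) ∩ (R ∖ S) = {}
Q ∖ P = {4,7,8,9}
((Q' ∖ S) ∩ (R ∖ S)) Δ (Q ∖ P) = {4,7,8,9}
4 lies in both, so they are not disjoint.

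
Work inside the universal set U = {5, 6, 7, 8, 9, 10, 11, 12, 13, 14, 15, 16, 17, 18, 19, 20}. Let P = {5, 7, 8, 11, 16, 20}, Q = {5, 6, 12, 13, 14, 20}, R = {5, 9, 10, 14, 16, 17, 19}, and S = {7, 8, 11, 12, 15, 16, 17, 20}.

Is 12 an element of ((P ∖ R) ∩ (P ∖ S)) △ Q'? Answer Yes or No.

12 ∉ P and 12 ∉ R, so 12 ∉ P ∖ R
12 ∉ P and 12 ∈ S, so 12 ∉ P ∖ S
12 ∉ (P ∖ R) and 12 ∉ (P ∖ S), so 12 ∉ (P ∖ R) ∩ (P ∖ S)
12 ∈ Q, so 12 ∉ Q'
12 ∉ ((P ∖ R) ∩ (P ∖ S)) and 12 ∉ Q', so 12 ∉ ((P ∖ R) ∩ (P ∖ S)) △ Q'

No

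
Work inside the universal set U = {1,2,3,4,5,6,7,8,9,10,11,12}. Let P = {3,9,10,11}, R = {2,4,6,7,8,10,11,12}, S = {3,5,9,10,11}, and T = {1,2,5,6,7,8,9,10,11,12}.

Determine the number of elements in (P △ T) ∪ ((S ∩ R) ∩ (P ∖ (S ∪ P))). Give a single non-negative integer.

8

P △ T = {1,2,3,5,6,7,8,12}
S ∩ R = {10,11}
S ∪ P = {3,5,9,10,11}
P ∖ (S ∪ P) = {}
(S ∩ R) ∩ (P ∖ (S ∪ P)) = {}
(P △ T) ∪ ((S ∩ R) ∩ (P ∖ (S ∪ P))) = {1,2,3,5,6,7,8,12}
|(P △ T) ∪ ((S ∩ R) ∩ (P ∖ (S ∪ P)))| = 8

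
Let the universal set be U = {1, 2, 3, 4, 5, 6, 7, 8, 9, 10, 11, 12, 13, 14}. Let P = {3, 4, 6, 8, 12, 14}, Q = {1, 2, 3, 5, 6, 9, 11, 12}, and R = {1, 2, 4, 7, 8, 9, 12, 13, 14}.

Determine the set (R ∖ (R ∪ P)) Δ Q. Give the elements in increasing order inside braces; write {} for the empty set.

R ∪ P = {1, 2, 3, 4, 6, 7, 8, 9, 12, 13, 14}
R ∖ (R ∪ P) = {}
(R ∖ (R ∪ P)) Δ Q = {1, 2, 3, 5, 6, 9, 11, 12}

{1, 2, 3, 5, 6, 9, 11, 12}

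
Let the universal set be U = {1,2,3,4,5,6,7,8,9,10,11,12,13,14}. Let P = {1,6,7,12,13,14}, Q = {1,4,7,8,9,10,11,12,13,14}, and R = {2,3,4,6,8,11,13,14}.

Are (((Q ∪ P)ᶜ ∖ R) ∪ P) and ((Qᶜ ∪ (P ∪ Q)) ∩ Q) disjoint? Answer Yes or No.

Q ∪ P = {1,4,6,7,8,9,10,11,12,13,14}
(Q ∪ P)ᶜ = {2,3,5}
(Q ∪ P)ᶜ ∖ R = {5}
((Q ∪ P)ᶜ ∖ R) ∪ P = {1,5,6,7,12,13,14}
Qᶜ = {2,3,5,6}
P ∪ Q = {1,4,6,7,8,9,10,11,12,13,14}
Qᶜ ∪ (P ∪ Q) = {1,2,3,4,5,6,7,8,9,10,11,12,13,14}
(Qᶜ ∪ (P ∪ Q)) ∩ Q = {1,4,7,8,9,10,11,12,13,14}
1 lies in both, so they are not disjoint.

No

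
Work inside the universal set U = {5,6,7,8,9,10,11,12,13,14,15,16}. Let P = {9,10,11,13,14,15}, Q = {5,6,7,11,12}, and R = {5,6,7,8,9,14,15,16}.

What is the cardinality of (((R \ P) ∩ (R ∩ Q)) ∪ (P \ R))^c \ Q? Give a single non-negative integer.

R \ P = {5,6,7,8,16}
R ∩ Q = {5,6,7}
(R \ P) ∩ (R ∩ Q) = {5,6,7}
P \ R = {10,11,13}
((R \ P) ∩ (R ∩ Q)) ∪ (P \ R) = {5,6,7,10,11,13}
(((R \ P) ∩ (R ∩ Q)) ∪ (P \ R))^c = {8,9,12,14,15,16}
(((R \ P) ∩ (R ∩ Q)) ∪ (P \ R))^c \ Q = {8,9,14,15,16}
|(((R \ P) ∩ (R ∩ Q)) ∪ (P \ R))^c \ Q| = 5

5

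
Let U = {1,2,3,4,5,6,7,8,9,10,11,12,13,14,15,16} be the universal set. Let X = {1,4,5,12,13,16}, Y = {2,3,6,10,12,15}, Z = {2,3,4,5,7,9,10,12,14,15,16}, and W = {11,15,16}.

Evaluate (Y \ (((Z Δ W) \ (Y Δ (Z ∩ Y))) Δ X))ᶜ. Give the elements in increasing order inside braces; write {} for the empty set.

Z Δ W = {2,3,4,5,7,9,10,11,12,14}
Z ∩ Y = {2,3,10,12,15}
Y Δ (Z ∩ Y) = {6}
(Z Δ W) \ (Y Δ (Z ∩ Y)) = {2,3,4,5,7,9,10,11,12,14}
((Z Δ W) \ (Y Δ (Z ∩ Y))) Δ X = {1,2,3,7,9,10,11,13,14,16}
Y \ (((Z Δ W) \ (Y Δ (Z ∩ Y))) Δ X) = {6,12,15}
(Y \ (((Z Δ W) \ (Y Δ (Z ∩ Y))) Δ X))ᶜ = {1,2,3,4,5,7,8,9,10,11,13,14,16}

{1,2,3,4,5,7,8,9,10,11,13,14,16}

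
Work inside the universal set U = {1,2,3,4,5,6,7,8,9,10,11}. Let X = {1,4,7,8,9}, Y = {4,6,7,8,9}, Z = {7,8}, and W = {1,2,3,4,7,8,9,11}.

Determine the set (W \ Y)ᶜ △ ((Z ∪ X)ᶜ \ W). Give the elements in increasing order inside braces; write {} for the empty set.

{4,7,8,9}

W \ Y = {1,2,3,11}
(W \ Y)ᶜ = {4,5,6,7,8,9,10}
Z ∪ X = {1,4,7,8,9}
(Z ∪ X)ᶜ = {2,3,5,6,10,11}
(Z ∪ X)ᶜ \ W = {5,6,10}
(W \ Y)ᶜ △ ((Z ∪ X)ᶜ \ W) = {4,7,8,9}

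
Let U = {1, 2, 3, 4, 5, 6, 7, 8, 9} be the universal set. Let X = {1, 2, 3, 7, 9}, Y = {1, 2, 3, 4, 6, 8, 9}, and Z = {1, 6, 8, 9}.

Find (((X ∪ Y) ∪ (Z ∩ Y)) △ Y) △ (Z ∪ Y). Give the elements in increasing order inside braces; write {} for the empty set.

{1, 2, 3, 4, 6, 7, 8, 9}

X ∪ Y = {1, 2, 3, 4, 6, 7, 8, 9}
Z ∩ Y = {1, 6, 8, 9}
(X ∪ Y) ∪ (Z ∩ Y) = {1, 2, 3, 4, 6, 7, 8, 9}
((X ∪ Y) ∪ (Z ∩ Y)) △ Y = {7}
Z ∪ Y = {1, 2, 3, 4, 6, 8, 9}
(((X ∪ Y) ∪ (Z ∩ Y)) △ Y) △ (Z ∪ Y) = {1, 2, 3, 4, 6, 7, 8, 9}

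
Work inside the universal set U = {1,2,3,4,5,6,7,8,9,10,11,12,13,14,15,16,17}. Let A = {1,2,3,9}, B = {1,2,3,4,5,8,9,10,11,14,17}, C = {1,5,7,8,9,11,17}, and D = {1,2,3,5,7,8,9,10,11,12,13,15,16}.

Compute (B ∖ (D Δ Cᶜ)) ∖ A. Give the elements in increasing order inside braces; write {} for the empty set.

Cᶜ = {2,3,4,6,10,12,13,14,15,16}
D Δ Cᶜ = {1,4,5,6,7,8,9,11,14}
B ∖ (D Δ Cᶜ) = {2,3,10,17}
(B ∖ (D Δ Cᶜ)) ∖ A = {10,17}

{10,17}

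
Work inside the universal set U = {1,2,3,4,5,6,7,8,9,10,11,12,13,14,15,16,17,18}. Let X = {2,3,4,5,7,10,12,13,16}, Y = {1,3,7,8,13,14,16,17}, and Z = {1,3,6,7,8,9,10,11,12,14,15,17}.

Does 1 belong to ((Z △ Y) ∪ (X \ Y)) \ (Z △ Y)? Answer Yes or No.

1 ∈ Z and 1 ∈ Y, so 1 ∉ Z △ Y
1 ∉ X and 1 ∈ Y, so 1 ∉ X \ Y
1 ∉ (Z △ Y) and 1 ∉ (X \ Y), so 1 ∉ (Z △ Y) ∪ (X \ Y)
1 ∈ Z and 1 ∈ Y, so 1 ∉ Z △ Y
1 ∉ ((Z △ Y) ∪ (X \ Y)) and 1 ∉ (Z △ Y), so 1 ∉ ((Z △ Y) ∪ (X \ Y)) \ (Z △ Y)

No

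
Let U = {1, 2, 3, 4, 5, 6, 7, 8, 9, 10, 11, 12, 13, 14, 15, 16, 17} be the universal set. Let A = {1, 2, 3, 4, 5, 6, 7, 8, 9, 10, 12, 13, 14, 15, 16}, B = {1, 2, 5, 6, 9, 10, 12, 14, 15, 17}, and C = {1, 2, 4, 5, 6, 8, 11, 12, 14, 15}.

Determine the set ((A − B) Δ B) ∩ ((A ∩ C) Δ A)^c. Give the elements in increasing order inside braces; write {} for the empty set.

A − B = {3, 4, 7, 8, 13, 16}
(A − B) Δ B = {1, 2, 3, 4, 5, 6, 7, 8, 9, 10, 12, 13, 14, 15, 16, 17}
A ∩ C = {1, 2, 4, 5, 6, 8, 12, 14, 15}
(A ∩ C) Δ A = {3, 7, 9, 10, 13, 16}
((A ∩ C) Δ A)^c = {1, 2, 4, 5, 6, 8, 11, 12, 14, 15, 17}
((A − B) Δ B) ∩ ((A ∩ C) Δ A)^c = {1, 2, 4, 5, 6, 8, 12, 14, 15, 17}

{1, 2, 4, 5, 6, 8, 12, 14, 15, 17}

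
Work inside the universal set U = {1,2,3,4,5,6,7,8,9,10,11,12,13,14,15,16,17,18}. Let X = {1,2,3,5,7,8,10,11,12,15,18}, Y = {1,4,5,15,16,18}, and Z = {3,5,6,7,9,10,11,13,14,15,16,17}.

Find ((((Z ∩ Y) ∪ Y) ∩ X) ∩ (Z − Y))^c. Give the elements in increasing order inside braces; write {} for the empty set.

Z ∩ Y = {5,15,16}
(Z ∩ Y) ∪ Y = {1,4,5,15,16,18}
((Z ∩ Y) ∪ Y) ∩ X = {1,5,15,18}
Z − Y = {3,6,7,9,10,11,13,14,17}
(((Z ∩ Y) ∪ Y) ∩ X) ∩ (Z − Y) = {}
((((Z ∩ Y) ∪ Y) ∩ X) ∩ (Z − Y))^c = {1,2,3,4,5,6,7,8,9,10,11,12,13,14,15,16,17,18}

{1,2,3,4,5,6,7,8,9,10,11,12,13,14,15,16,17,18}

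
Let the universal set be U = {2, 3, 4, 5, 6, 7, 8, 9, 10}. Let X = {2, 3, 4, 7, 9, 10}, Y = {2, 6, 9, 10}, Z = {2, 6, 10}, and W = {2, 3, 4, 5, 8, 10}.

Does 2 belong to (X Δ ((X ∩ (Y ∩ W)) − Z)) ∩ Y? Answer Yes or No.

2 ∈ Y and 2 ∈ W, so 2 ∈ Y ∩ W
2 ∈ X and 2 ∈ (Y ∩ W), so 2 ∈ X ∩ (Y ∩ W)
2 ∈ (X ∩ (Y ∩ W)) and 2 ∈ Z, so 2 ∉ (X ∩ (Y ∩ W)) − Z
2 ∈ X and 2 ∉ ((X ∩ (Y ∩ W)) − Z), so 2 ∈ X Δ ((X ∩ (Y ∩ W)) − Z)
2 ∈ (X Δ ((X ∩ (Y ∩ W)) − Z)) and 2 ∈ Y, so 2 ∈ (X Δ ((X ∩ (Y ∩ W)) − Z)) ∩ Y

Yes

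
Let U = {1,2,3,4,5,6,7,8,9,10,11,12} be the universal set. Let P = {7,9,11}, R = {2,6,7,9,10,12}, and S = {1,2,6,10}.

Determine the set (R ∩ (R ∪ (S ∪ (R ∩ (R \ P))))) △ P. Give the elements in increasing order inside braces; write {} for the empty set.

{2,6,10,11,12}

R \ P = {2,6,10,12}
R ∩ (R \ P) = {2,6,10,12}
S ∪ (R ∩ (R \ P)) = {1,2,6,10,12}
R ∪ (S ∪ (R ∩ (R \ P))) = {1,2,6,7,9,10,12}
R ∩ (R ∪ (S ∪ (R ∩ (R \ P)))) = {2,6,7,9,10,12}
(R ∩ (R ∪ (S ∪ (R ∩ (R \ P))))) △ P = {2,6,10,11,12}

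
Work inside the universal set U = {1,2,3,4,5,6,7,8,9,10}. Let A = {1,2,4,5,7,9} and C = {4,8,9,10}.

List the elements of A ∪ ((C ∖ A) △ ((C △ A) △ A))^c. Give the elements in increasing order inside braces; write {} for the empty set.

{1,2,3,4,5,6,7,8,9,10}

C ∖ A = {8,10}
C △ A = {1,2,5,7,8,10}
(C △ A) △ A = {4,8,9,10}
(C ∖ A) △ ((C △ A) △ A) = {4,9}
((C ∖ A) △ ((C △ A) △ A))^c = {1,2,3,5,6,7,8,10}
A ∪ ((C ∖ A) △ ((C △ A) △ A))^c = {1,2,3,4,5,6,7,8,9,10}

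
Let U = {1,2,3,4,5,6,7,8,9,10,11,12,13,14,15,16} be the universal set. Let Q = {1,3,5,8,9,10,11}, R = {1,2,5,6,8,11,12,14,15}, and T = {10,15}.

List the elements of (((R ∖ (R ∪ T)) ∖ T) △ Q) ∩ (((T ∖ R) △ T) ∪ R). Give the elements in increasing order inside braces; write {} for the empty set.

R ∪ T = {1,2,5,6,8,10,11,12,14,15}
R ∖ (R ∪ T) = {}
(R ∖ (R ∪ T)) ∖ T = {}
((R ∖ (R ∪ T)) ∖ T) △ Q = {1,3,5,8,9,10,11}
T ∖ R = {10}
(T ∖ R) △ T = {15}
((T ∖ R) △ T) ∪ R = {1,2,5,6,8,11,12,14,15}
(((R ∖ (R ∪ T)) ∖ T) △ Q) ∩ (((T ∖ R) △ T) ∪ R) = {1,5,8,11}

{1,5,8,11}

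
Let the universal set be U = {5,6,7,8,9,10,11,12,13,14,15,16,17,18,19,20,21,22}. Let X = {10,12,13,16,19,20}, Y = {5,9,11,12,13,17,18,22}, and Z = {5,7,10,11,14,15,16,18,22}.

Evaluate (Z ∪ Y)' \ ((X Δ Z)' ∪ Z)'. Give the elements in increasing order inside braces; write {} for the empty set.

{6,8,21}

Z ∪ Y = {5,7,9,10,11,12,13,14,15,16,17,18,22}
(Z ∪ Y)' = {6,8,19,20,21}
X Δ Z = {5,7,11,12,13,14,15,18,19,20,22}
(X Δ Z)' = {6,8,9,10,16,17,21}
(X Δ Z)' ∪ Z = {5,6,7,8,9,10,11,14,15,16,17,18,21,22}
((X Δ Z)' ∪ Z)' = {12,13,19,20}
(Z ∪ Y)' \ ((X Δ Z)' ∪ Z)' = {6,8,21}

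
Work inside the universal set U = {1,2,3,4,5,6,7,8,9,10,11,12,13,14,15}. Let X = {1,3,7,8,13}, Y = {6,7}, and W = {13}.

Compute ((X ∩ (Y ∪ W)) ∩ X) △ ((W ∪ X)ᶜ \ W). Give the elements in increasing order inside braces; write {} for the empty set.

Y ∪ W = {6,7,13}
X ∩ (Y ∪ W) = {7,13}
(X ∩ (Y ∪ W)) ∩ X = {7,13}
W ∪ X = {1,3,7,8,13}
(W ∪ X)ᶜ = {2,4,5,6,9,10,11,12,14,15}
(W ∪ X)ᶜ \ W = {2,4,5,6,9,10,11,12,14,15}
((X ∩ (Y ∪ W)) ∩ X) △ ((W ∪ X)ᶜ \ W) = {2,4,5,6,7,9,10,11,12,13,14,15}

{2,4,5,6,7,9,10,11,12,13,14,15}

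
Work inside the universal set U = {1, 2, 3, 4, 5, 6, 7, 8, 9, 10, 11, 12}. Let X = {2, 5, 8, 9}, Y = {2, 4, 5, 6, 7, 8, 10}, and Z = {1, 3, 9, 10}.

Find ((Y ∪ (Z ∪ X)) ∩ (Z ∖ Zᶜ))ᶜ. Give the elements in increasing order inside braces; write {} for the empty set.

{2, 4, 5, 6, 7, 8, 11, 12}

Z ∪ X = {1, 2, 3, 5, 8, 9, 10}
Y ∪ (Z ∪ X) = {1, 2, 3, 4, 5, 6, 7, 8, 9, 10}
Zᶜ = {2, 4, 5, 6, 7, 8, 11, 12}
Z ∖ Zᶜ = {1, 3, 9, 10}
(Y ∪ (Z ∪ X)) ∩ (Z ∖ Zᶜ) = {1, 3, 9, 10}
((Y ∪ (Z ∪ X)) ∩ (Z ∖ Zᶜ))ᶜ = {2, 4, 5, 6, 7, 8, 11, 12}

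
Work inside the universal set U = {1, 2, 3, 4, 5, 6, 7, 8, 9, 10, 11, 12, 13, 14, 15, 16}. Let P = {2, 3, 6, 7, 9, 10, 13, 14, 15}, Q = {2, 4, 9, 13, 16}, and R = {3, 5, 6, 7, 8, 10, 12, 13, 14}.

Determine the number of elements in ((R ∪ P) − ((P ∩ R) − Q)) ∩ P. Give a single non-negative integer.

4

R ∪ P = {2, 3, 5, 6, 7, 8, 9, 10, 12, 13, 14, 15}
P ∩ R = {3, 6, 7, 10, 13, 14}
(P ∩ R) − Q = {3, 6, 7, 10, 14}
(R ∪ P) − ((P ∩ R) − Q) = {2, 5, 8, 9, 12, 13, 15}
((R ∪ P) − ((P ∩ R) − Q)) ∩ P = {2, 9, 13, 15}
|((R ∪ P) − ((P ∩ R) − Q)) ∩ P| = 4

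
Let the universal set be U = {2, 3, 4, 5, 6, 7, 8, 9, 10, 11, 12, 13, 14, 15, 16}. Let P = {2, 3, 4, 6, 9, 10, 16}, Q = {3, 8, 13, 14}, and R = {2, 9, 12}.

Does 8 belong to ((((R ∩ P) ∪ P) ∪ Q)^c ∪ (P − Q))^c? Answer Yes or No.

8 ∉ R and 8 ∉ P, so 8 ∉ R ∩ P
8 ∉ (R ∩ P) and 8 ∉ P, so 8 ∉ (R ∩ P) ∪ P
8 ∉ ((R ∩ P) ∪ P) and 8 ∈ Q, so 8 ∈ ((R ∩ P) ∪ P) ∪ Q
8 ∉ (((R ∩ P) ∪ P) ∪ Q)^c since 8 ∈ (((R ∩ P) ∪ P) ∪ Q)
8 ∉ P and 8 ∈ Q, so 8 ∉ P − Q
8 ∉ (((R ∩ P) ∪ P) ∪ Q)^c and 8 ∉ (P − Q), so 8 ∉ (((R ∩ P) ∪ P) ∪ Q)^c ∪ (P − Q)
8 ∈ ((((R ∩ P) ∪ P) ∪ Q)^c ∪ (P − Q))^c since 8 ∉ ((((R ∩ P) ∪ P) ∪ Q)^c ∪ (P − Q))

Yes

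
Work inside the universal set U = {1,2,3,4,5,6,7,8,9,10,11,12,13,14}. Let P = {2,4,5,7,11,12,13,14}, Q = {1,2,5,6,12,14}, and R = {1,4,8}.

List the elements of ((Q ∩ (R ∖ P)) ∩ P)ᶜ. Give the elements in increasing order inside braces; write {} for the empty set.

R ∖ P = {1,8}
Q ∩ (R ∖ P) = {1}
(Q ∩ (R ∖ P)) ∩ P = {}
((Q ∩ (R ∖ P)) ∩ P)ᶜ = {1,2,3,4,5,6,7,8,9,10,11,12,13,14}

{1,2,3,4,5,6,7,8,9,10,11,12,13,14}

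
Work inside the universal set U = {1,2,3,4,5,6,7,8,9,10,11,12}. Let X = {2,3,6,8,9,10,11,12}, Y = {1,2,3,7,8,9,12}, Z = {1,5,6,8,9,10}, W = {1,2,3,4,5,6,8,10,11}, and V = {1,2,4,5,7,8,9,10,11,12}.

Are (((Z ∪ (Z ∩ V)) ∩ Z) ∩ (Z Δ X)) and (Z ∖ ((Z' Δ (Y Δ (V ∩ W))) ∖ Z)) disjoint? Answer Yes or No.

No

Z ∩ V = {1,5,8,9,10}
Z ∪ (Z ∩ V) = {1,5,6,8,9,10}
(Z ∪ (Z ∩ V)) ∩ Z = {1,5,6,8,9,10}
Z Δ X = {1,2,3,5,11,12}
((Z ∪ (Z ∩ V)) ∩ Z) ∩ (Z Δ X) = {1,5}
Z' = {2,3,4,7,11,12}
V ∩ W = {1,2,4,5,8,10,11}
Y Δ (V ∩ W) = {3,4,5,7,9,10,11,12}
Z' Δ (Y Δ (V ∩ W)) = {2,5,9,10}
(Z' Δ (Y Δ (V ∩ W))) ∖ Z = {2}
Z ∖ ((Z' Δ (Y Δ (V ∩ W))) ∖ Z) = {1,5,6,8,9,10}
1 lies in both, so they are not disjoint.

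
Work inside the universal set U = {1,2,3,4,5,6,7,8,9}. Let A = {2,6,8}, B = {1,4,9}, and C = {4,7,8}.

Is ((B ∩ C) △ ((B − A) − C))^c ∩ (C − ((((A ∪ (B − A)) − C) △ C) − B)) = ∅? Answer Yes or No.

B ∩ C = {4}
B − A = {1,4,9}
(B − A) − C = {1,9}
(B ∩ C) △ ((B − A) − C) = {1,4,9}
((B ∩ C) △ ((B − A) − C))^c = {2,3,5,6,7,8}
A ∪ (B − A) = {1,2,4,6,8,9}
(A ∪ (B − A)) − C = {1,2,6,9}
((A ∪ (B − A)) − C) △ C = {1,2,4,6,7,8,9}
(((A ∪ (B − A)) − C) △ C) − B = {2,6,7,8}
C − ((((A ∪ (B − A)) − C) △ C) − B) = {4}
{2,3,5,6,7,8} and {4} share no elements.

Yes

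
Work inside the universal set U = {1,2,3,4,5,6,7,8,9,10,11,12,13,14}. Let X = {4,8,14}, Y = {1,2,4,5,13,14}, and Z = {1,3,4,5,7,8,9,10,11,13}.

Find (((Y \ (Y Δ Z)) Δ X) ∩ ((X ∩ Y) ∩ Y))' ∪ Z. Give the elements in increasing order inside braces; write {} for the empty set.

Y Δ Z = {2,3,7,8,9,10,11,14}
Y \ (Y Δ Z) = {1,4,5,13}
(Y \ (Y Δ Z)) Δ X = {1,5,8,13,14}
X ∩ Y = {4,14}
(X ∩ Y) ∩ Y = {4,14}
((Y \ (Y Δ Z)) Δ X) ∩ ((X ∩ Y) ∩ Y) = {14}
(((Y \ (Y Δ Z)) Δ X) ∩ ((X ∩ Y) ∩ Y))' = {1,2,3,4,5,6,7,8,9,10,11,12,13}
(((Y \ (Y Δ Z)) Δ X) ∩ ((X ∩ Y) ∩ Y))' ∪ Z = {1,2,3,4,5,6,7,8,9,10,11,12,13}

{1,2,3,4,5,6,7,8,9,10,11,12,13}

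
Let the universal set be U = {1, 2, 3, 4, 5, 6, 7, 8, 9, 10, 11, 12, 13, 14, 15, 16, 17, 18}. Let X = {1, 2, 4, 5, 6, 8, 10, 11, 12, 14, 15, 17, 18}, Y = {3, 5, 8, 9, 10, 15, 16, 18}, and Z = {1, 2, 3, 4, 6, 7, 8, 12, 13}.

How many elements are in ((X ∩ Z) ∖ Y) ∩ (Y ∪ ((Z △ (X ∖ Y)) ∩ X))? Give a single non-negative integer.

X ∩ Z = {1, 2, 4, 6, 8, 12}
(X ∩ Z) ∖ Y = {1, 2, 4, 6, 12}
X ∖ Y = {1, 2, 4, 6, 11, 12, 14, 17}
Z △ (X ∖ Y) = {3, 7, 8, 11, 13, 14, 17}
(Z △ (X ∖ Y)) ∩ X = {8, 11, 14, 17}
Y ∪ ((Z △ (X ∖ Y)) ∩ X) = {3, 5, 8, 9, 10, 11, 14, 15, 16, 17, 18}
((X ∩ Z) ∖ Y) ∩ (Y ∪ ((Z △ (X ∖ Y)) ∩ X)) = {}
|((X ∩ Z) ∖ Y) ∩ (Y ∪ ((Z △ (X ∖ Y)) ∩ X))| = 0

0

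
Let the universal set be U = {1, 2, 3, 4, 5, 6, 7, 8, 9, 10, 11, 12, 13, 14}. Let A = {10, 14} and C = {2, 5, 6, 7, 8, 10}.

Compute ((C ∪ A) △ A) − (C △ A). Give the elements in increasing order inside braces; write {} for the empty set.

C ∪ A = {2, 5, 6, 7, 8, 10, 14}
(C ∪ A) △ A = {2, 5, 6, 7, 8}
C △ A = {2, 5, 6, 7, 8, 14}
((C ∪ A) △ A) − (C △ A) = {}

{}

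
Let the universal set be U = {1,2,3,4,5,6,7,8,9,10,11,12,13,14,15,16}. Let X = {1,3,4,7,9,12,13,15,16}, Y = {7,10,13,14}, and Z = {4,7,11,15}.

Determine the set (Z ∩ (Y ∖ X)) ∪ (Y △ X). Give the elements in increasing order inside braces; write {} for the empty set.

Y ∖ X = {10,14}
Z ∩ (Y ∖ X) = {}
Y △ X = {1,3,4,9,10,12,14,15,16}
(Z ∩ (Y ∖ X)) ∪ (Y △ X) = {1,3,4,9,10,12,14,15,16}

{1,3,4,9,10,12,14,15,16}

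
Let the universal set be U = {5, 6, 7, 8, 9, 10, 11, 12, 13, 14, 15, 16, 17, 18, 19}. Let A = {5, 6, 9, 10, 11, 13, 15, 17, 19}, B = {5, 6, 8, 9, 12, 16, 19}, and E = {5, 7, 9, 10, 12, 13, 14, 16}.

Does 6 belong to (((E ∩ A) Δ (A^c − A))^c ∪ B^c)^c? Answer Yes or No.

No

6 ∉ E and 6 ∈ A, so 6 ∉ E ∩ A
6 ∈ A, so 6 ∉ A^c
6 ∉ A^c and 6 ∈ A, so 6 ∉ A^c − A
6 ∉ (E ∩ A) and 6 ∉ (A^c − A), so 6 ∉ (E ∩ A) Δ (A^c − A)
6 ∈ ((E ∩ A) Δ (A^c − A))^c since 6 ∉ ((E ∩ A) Δ (A^c − A))
6 ∈ B, so 6 ∉ B^c
6 ∈ ((E ∩ A) Δ (A^c − A))^c and 6 ∉ B^c, so 6 ∈ ((E ∩ A) Δ (A^c − A))^c ∪ B^c
6 ∉ (((E ∩ A) Δ (A^c − A))^c ∪ B^c)^c since 6 ∈ (((E ∩ A) Δ (A^c − A))^c ∪ B^c)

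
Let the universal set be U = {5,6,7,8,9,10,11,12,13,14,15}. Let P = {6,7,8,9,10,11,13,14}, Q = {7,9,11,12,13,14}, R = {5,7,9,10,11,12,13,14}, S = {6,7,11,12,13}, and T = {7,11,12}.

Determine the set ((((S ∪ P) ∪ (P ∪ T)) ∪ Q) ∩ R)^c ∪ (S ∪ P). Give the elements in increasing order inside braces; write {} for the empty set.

S ∪ P = {6,7,8,9,10,11,12,13,14}
P ∪ T = {6,7,8,9,10,11,12,13,14}
(S ∪ P) ∪ (P ∪ T) = {6,7,8,9,10,11,12,13,14}
((S ∪ P) ∪ (P ∪ T)) ∪ Q = {6,7,8,9,10,11,12,13,14}
(((S ∪ P) ∪ (P ∪ T)) ∪ Q) ∩ R = {7,9,10,11,12,13,14}
((((S ∪ P) ∪ (P ∪ T)) ∪ Q) ∩ R)^c = {5,6,8,15}
((((S ∪ P) ∪ (P ∪ T)) ∪ Q) ∩ R)^c ∪ (S ∪ P) = {5,6,7,8,9,10,11,12,13,14,15}

{5,6,7,8,9,10,11,12,13,14,15}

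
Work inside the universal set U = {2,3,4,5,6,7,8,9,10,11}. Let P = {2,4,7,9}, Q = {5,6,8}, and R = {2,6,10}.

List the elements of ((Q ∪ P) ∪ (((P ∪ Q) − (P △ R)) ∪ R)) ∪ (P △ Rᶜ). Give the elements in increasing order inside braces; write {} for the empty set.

{2,3,4,5,6,7,8,9,10,11}

Q ∪ P = {2,4,5,6,7,8,9}
P ∪ Q = {2,4,5,6,7,8,9}
P △ R = {4,6,7,9,10}
(P ∪ Q) − (P △ R) = {2,5,8}
((P ∪ Q) − (P △ R)) ∪ R = {2,5,6,8,10}
(Q ∪ P) ∪ (((P ∪ Q) − (P △ R)) ∪ R) = {2,4,5,6,7,8,9,10}
Rᶜ = {3,4,5,7,8,9,11}
P △ Rᶜ = {2,3,5,8,11}
((Q ∪ P) ∪ (((P ∪ Q) − (P △ R)) ∪ R)) ∪ (P △ Rᶜ) = {2,3,4,5,6,7,8,9,10,11}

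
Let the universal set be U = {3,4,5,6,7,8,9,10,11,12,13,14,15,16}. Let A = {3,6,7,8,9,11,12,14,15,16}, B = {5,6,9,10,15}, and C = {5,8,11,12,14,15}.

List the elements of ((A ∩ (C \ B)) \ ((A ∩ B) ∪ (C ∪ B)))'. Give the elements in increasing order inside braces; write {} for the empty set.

{3,4,5,6,7,8,9,10,11,12,13,14,15,16}

C \ B = {8,11,12,14}
A ∩ (C \ B) = {8,11,12,14}
A ∩ B = {6,9,15}
C ∪ B = {5,6,8,9,10,11,12,14,15}
(A ∩ B) ∪ (C ∪ B) = {5,6,8,9,10,11,12,14,15}
(A ∩ (C \ B)) \ ((A ∩ B) ∪ (C ∪ B)) = {}
((A ∩ (C \ B)) \ ((A ∩ B) ∪ (C ∪ B)))' = {3,4,5,6,7,8,9,10,11,12,13,14,15,16}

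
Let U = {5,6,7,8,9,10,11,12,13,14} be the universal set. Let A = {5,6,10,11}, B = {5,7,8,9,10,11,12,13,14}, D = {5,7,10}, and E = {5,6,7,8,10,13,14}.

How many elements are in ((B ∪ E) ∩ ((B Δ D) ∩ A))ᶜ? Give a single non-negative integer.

9

B ∪ E = {5,6,7,8,9,10,11,12,13,14}
B Δ D = {8,9,11,12,13,14}
(B Δ D) ∩ A = {11}
(B ∪ E) ∩ ((B Δ D) ∩ A) = {11}
((B ∪ E) ∩ ((B Δ D) ∩ A))ᶜ = {5,6,7,8,9,10,12,13,14}
|((B ∪ E) ∩ ((B Δ D) ∩ A))ᶜ| = 9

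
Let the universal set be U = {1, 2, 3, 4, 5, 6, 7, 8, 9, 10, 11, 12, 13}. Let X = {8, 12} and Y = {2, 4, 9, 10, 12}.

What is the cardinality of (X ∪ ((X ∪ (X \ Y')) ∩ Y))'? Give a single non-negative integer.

11

Y' = {1, 3, 5, 6, 7, 8, 11, 13}
X \ Y' = {12}
X ∪ (X \ Y') = {8, 12}
(X ∪ (X \ Y')) ∩ Y = {12}
X ∪ ((X ∪ (X \ Y')) ∩ Y) = {8, 12}
(X ∪ ((X ∪ (X \ Y')) ∩ Y))' = {1, 2, 3, 4, 5, 6, 7, 9, 10, 11, 13}
|(X ∪ ((X ∪ (X \ Y')) ∩ Y))'| = 11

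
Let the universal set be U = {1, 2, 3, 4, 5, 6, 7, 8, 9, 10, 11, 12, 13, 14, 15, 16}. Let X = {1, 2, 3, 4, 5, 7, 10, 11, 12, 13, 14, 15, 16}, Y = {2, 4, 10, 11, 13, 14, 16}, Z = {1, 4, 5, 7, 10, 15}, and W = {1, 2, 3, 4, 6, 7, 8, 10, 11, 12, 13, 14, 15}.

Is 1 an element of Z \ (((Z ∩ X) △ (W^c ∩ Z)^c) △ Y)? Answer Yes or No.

1 ∈ Z and 1 ∈ X, so 1 ∈ Z ∩ X
1 ∈ W, so 1 ∉ W^c
1 ∉ W^c and 1 ∈ Z, so 1 ∉ W^c ∩ Z
1 ∈ (W^c ∩ Z)^c since 1 ∉ (W^c ∩ Z)
1 ∈ (Z ∩ X) and 1 ∈ (W^c ∩ Z)^c, so 1 ∉ (Z ∩ X) △ (W^c ∩ Z)^c
1 ∉ ((Z ∩ X) △ (W^c ∩ Z)^c) and 1 ∉ Y, so 1 ∉ ((Z ∩ X) △ (W^c ∩ Z)^c) △ Y
1 ∈ Z and 1 ∉ (((Z ∩ X) △ (W^c ∩ Z)^c) △ Y), so 1 ∈ Z \ (((Z ∩ X) △ (W^c ∩ Z)^c) △ Y)

Yes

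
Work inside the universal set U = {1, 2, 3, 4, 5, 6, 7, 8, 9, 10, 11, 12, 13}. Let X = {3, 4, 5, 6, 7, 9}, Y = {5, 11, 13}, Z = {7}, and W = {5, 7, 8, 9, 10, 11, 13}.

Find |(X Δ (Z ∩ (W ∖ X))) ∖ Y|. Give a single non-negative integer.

5

W ∖ X = {8, 10, 11, 13}
Z ∩ (W ∖ X) = {}
X Δ (Z ∩ (W ∖ X)) = {3, 4, 5, 6, 7, 9}
(X Δ (Z ∩ (W ∖ X))) ∖ Y = {3, 4, 6, 7, 9}
|(X Δ (Z ∩ (W ∖ X))) ∖ Y| = 5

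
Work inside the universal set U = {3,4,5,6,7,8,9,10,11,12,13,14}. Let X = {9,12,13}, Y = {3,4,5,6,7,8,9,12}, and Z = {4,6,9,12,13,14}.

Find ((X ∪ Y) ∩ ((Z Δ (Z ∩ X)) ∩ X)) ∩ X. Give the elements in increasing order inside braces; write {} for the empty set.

{}

X ∪ Y = {3,4,5,6,7,8,9,12,13}
Z ∩ X = {9,12,13}
Z Δ (Z ∩ X) = {4,6,14}
(Z Δ (Z ∩ X)) ∩ X = {}
(X ∪ Y) ∩ ((Z Δ (Z ∩ X)) ∩ X) = {}
((X ∪ Y) ∩ ((Z Δ (Z ∩ X)) ∩ X)) ∩ X = {}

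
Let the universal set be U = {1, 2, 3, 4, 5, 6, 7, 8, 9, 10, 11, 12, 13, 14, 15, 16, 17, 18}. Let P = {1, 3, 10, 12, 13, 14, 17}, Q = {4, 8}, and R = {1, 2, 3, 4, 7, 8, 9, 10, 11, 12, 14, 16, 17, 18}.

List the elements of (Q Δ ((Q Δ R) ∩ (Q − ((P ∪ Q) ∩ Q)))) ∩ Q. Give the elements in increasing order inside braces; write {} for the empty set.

{4, 8}

Q Δ R = {1, 2, 3, 7, 9, 10, 11, 12, 14, 16, 17, 18}
P ∪ Q = {1, 3, 4, 8, 10, 12, 13, 14, 17}
(P ∪ Q) ∩ Q = {4, 8}
Q − ((P ∪ Q) ∩ Q) = {}
(Q Δ R) ∩ (Q − ((P ∪ Q) ∩ Q)) = {}
Q Δ ((Q Δ R) ∩ (Q − ((P ∪ Q) ∩ Q))) = {4, 8}
(Q Δ ((Q Δ R) ∩ (Q − ((P ∪ Q) ∩ Q)))) ∩ Q = {4, 8}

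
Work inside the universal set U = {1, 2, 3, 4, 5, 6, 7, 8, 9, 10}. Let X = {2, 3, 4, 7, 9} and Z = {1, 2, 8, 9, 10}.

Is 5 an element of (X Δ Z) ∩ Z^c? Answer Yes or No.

No

5 ∉ X and 5 ∉ Z, so 5 ∉ X Δ Z
5 ∉ Z, so 5 ∈ Z^c
5 ∉ (X Δ Z) and 5 ∈ Z^c, so 5 ∉ (X Δ Z) ∩ Z^c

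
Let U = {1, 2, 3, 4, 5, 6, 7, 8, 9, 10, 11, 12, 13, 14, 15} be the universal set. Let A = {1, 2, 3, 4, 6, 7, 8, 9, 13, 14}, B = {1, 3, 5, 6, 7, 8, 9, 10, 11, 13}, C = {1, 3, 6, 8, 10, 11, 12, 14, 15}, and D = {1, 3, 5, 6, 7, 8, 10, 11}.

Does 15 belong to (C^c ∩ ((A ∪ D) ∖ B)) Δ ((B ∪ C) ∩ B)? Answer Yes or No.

15 ∈ C, so 15 ∉ C^c
15 ∉ A and 15 ∉ D, so 15 ∉ A ∪ D
15 ∉ (A ∪ D) and 15 ∉ B, so 15 ∉ (A ∪ D) ∖ B
15 ∉ C^c and 15 ∉ ((A ∪ D) ∖ B), so 15 ∉ C^c ∩ ((A ∪ D) ∖ B)
15 ∉ B and 15 ∈ C, so 15 ∈ B ∪ C
15 ∈ (B ∪ C) and 15 ∉ B, so 15 ∉ (B ∪ C) ∩ B
15 ∉ (C^c ∩ ((A ∪ D) ∖ B)) and 15 ∉ ((B ∪ C) ∩ B), so 15 ∉ (C^c ∩ ((A ∪ D) ∖ B)) Δ ((B ∪ C) ∩ B)

No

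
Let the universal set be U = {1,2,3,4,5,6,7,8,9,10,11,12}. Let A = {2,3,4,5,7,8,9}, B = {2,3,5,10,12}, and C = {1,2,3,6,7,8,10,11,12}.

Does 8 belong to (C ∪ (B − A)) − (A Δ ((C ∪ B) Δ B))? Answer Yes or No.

8 ∉ B and 8 ∈ A, so 8 ∉ B − A
8 ∈ C and 8 ∉ (B − A), so 8 ∈ C ∪ (B − A)
8 ∈ C and 8 ∉ B, so 8 ∈ C ∪ B
8 ∈ (C ∪ B) and 8 ∉ B, so 8 ∈ (C ∪ B) Δ B
8 ∈ A and 8 ∈ ((C ∪ B) Δ B), so 8 ∉ A Δ ((C ∪ B) Δ B)
8 ∈ (C ∪ (B − A)) and 8 ∉ (A Δ ((C ∪ B) Δ B)), so 8 ∈ (C ∪ (B − A)) − (A Δ ((C ∪ B) Δ B))

Yes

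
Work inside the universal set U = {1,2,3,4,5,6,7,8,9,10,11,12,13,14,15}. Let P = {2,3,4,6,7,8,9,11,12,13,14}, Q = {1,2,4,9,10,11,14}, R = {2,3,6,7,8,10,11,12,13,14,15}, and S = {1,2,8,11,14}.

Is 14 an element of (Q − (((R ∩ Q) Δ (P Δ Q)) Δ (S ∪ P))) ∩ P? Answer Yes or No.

Yes

14 ∈ R and 14 ∈ Q, so 14 ∈ R ∩ Q
14 ∈ P and 14 ∈ Q, so 14 ∉ P Δ Q
14 ∈ (R ∩ Q) and 14 ∉ (P Δ Q), so 14 ∈ (R ∩ Q) Δ (P Δ Q)
14 ∈ S and 14 ∈ P, so 14 ∈ S ∪ P
14 ∈ ((R ∩ Q) Δ (P Δ Q)) and 14 ∈ (S ∪ P), so 14 ∉ ((R ∩ Q) Δ (P Δ Q)) Δ (S ∪ P)
14 ∈ Q and 14 ∉ (((R ∩ Q) Δ (P Δ Q)) Δ (S ∪ P)), so 14 ∈ Q − (((R ∩ Q) Δ (P Δ Q)) Δ (S ∪ P))
14 ∈ (Q − (((R ∩ Q) Δ (P Δ Q)) Δ (S ∪ P))) and 14 ∈ P, so 14 ∈ (Q − (((R ∩ Q) Δ (P Δ Q)) Δ (S ∪ P))) ∩ P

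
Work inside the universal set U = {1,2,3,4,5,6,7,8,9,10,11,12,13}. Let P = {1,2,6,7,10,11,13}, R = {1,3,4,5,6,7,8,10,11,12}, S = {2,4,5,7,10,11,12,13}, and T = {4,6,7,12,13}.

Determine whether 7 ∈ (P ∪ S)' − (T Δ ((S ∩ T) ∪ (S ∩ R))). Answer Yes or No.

No

7 ∈ P and 7 ∈ S, so 7 ∈ P ∪ S
7 ∉ (P ∪ S)' since 7 ∈ (P ∪ S)
7 ∈ S and 7 ∈ T, so 7 ∈ S ∩ T
7 ∈ S and 7 ∈ R, so 7 ∈ S ∩ R
7 ∈ (S ∩ T) and 7 ∈ (S ∩ R), so 7 ∈ (S ∩ T) ∪ (S ∩ R)
7 ∈ T and 7 ∈ ((S ∩ T) ∪ (S ∩ R)), so 7 ∉ T Δ ((S ∩ T) ∪ (S ∩ R))
7 ∉ (P ∪ S)' and 7 ∉ (T Δ ((S ∩ T) ∪ (S ∩ R))), so 7 ∉ (P ∪ S)' − (T Δ ((S ∩ T) ∪ (S ∩ R)))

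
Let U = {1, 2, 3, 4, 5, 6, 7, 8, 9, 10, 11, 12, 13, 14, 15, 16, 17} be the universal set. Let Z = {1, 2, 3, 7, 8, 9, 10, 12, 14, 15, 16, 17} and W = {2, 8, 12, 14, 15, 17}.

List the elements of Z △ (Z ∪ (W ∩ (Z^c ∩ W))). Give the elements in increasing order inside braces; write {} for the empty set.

Z^c = {4, 5, 6, 11, 13}
Z^c ∩ W = {}
W ∩ (Z^c ∩ W) = {}
Z ∪ (W ∩ (Z^c ∩ W)) = {1, 2, 3, 7, 8, 9, 10, 12, 14, 15, 16, 17}
Z △ (Z ∪ (W ∩ (Z^c ∩ W))) = {}

{}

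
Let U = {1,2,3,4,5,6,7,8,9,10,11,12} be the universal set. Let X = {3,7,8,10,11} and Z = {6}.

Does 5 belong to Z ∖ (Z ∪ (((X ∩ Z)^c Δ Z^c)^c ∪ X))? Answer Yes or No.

5 ∉ X and 5 ∉ Z, so 5 ∉ X ∩ Z
5 ∈ (X ∩ Z)^c since 5 ∉ (X ∩ Z)
5 ∉ Z, so 5 ∈ Z^c
5 ∈ (X ∩ Z)^c and 5 ∈ Z^c, so 5 ∉ (X ∩ Z)^c Δ Z^c
5 ∈ ((X ∩ Z)^c Δ Z^c)^c since 5 ∉ ((X ∩ Z)^c Δ Z^c)
5 ∈ ((X ∩ Z)^c Δ Z^c)^c and 5 ∉ X, so 5 ∈ ((X ∩ Z)^c Δ Z^c)^c ∪ X
5 ∉ Z and 5 ∈ (((X ∩ Z)^c Δ Z^c)^c ∪ X), so 5 ∈ Z ∪ (((X ∩ Z)^c Δ Z^c)^c ∪ X)
5 ∉ Z and 5 ∈ (Z ∪ (((X ∩ Z)^c Δ Z^c)^c ∪ X)), so 5 ∉ Z ∖ (Z ∪ (((X ∩ Z)^c Δ Z^c)^c ∪ X))

No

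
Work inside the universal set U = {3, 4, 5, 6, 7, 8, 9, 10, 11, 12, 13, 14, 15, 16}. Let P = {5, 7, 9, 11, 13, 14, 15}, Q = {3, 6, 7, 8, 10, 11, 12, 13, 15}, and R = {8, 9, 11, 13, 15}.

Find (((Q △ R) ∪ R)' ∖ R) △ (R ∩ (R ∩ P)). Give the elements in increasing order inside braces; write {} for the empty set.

{4, 5, 9, 11, 13, 14, 15, 16}

Q △ R = {3, 6, 7, 9, 10, 12}
(Q △ R) ∪ R = {3, 6, 7, 8, 9, 10, 11, 12, 13, 15}
((Q △ R) ∪ R)' = {4, 5, 14, 16}
((Q △ R) ∪ R)' ∖ R = {4, 5, 14, 16}
R ∩ P = {9, 11, 13, 15}
R ∩ (R ∩ P) = {9, 11, 13, 15}
(((Q △ R) ∪ R)' ∖ R) △ (R ∩ (R ∩ P)) = {4, 5, 9, 11, 13, 14, 15, 16}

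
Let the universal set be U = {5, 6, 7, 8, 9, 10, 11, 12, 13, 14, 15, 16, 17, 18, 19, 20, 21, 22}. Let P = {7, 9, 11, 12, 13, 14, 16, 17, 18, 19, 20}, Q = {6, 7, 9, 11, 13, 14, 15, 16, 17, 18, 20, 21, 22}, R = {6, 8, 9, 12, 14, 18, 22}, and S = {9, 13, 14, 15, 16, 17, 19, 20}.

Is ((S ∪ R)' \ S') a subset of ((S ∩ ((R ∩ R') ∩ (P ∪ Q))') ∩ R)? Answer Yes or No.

Yes

S ∪ R = {6, 8, 9, 12, 13, 14, 15, 16, 17, 18, 19, 20, 22}
(S ∪ R)' = {5, 7, 10, 11, 21}
S' = {5, 6, 7, 8, 10, 11, 12, 18, 21, 22}
(S ∪ R)' \ S' = {}
R' = {5, 7, 10, 11, 13, 15, 16, 17, 19, 20, 21}
R ∩ R' = {}
P ∪ Q = {6, 7, 9, 11, 12, 13, 14, 15, 16, 17, 18, 19, 20, 21, 22}
(R ∩ R') ∩ (P ∪ Q) = {}
((R ∩ R') ∩ (P ∪ Q))' = {5, 6, 7, 8, 9, 10, 11, 12, 13, 14, 15, 16, 17, 18, 19, 20, 21, 22}
S ∩ ((R ∩ R') ∩ (P ∪ Q))' = {9, 13, 14, 15, 16, 17, 19, 20}
(S ∩ ((R ∩ R') ∩ (P ∪ Q))') ∩ R = {9, 14}
Every element of {} is in {9, 14}, so (S ∪ R)' \ S' ⊆ (S ∩ ((R ∩ R') ∩ (P ∪ Q))') ∩ R.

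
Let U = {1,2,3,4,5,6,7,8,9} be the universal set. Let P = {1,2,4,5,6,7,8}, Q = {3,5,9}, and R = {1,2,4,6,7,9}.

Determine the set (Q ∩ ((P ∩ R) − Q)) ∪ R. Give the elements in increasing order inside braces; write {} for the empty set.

{1,2,4,6,7,9}

P ∩ R = {1,2,4,6,7}
(P ∩ R) − Q = {1,2,4,6,7}
Q ∩ ((P ∩ R) − Q) = {}
(Q ∩ ((P ∩ R) − Q)) ∪ R = {1,2,4,6,7,9}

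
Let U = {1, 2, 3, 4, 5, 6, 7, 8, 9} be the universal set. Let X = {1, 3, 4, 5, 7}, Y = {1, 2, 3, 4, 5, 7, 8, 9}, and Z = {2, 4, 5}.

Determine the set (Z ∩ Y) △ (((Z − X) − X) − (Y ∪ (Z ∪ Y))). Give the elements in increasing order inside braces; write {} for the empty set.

{2, 4, 5}

Z ∩ Y = {2, 4, 5}
Z − X = {2}
(Z − X) − X = {2}
Z ∪ Y = {1, 2, 3, 4, 5, 7, 8, 9}
Y ∪ (Z ∪ Y) = {1, 2, 3, 4, 5, 7, 8, 9}
((Z − X) − X) − (Y ∪ (Z ∪ Y)) = {}
(Z ∩ Y) △ (((Z − X) − X) − (Y ∪ (Z ∪ Y))) = {2, 4, 5}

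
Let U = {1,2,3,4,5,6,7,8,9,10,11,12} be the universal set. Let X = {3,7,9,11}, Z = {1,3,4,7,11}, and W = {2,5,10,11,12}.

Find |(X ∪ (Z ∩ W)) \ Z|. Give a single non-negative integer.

Z ∩ W = {11}
X ∪ (Z ∩ W) = {3,7,9,11}
(X ∪ (Z ∩ W)) \ Z = {9}
|(X ∪ (Z ∩ W)) \ Z| = 1

1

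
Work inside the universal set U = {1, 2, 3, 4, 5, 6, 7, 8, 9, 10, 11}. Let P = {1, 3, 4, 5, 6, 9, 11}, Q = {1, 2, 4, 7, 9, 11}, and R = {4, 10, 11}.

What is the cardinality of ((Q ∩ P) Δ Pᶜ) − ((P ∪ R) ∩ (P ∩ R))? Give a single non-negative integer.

Q ∩ P = {1, 4, 9, 11}
Pᶜ = {2, 7, 8, 10}
(Q ∩ P) Δ Pᶜ = {1, 2, 4, 7, 8, 9, 10, 11}
P ∪ R = {1, 3, 4, 5, 6, 9, 10, 11}
P ∩ R = {4, 11}
(P ∪ R) ∩ (P ∩ R) = {4, 11}
((Q ∩ P) Δ Pᶜ) − ((P ∪ R) ∩ (P ∩ R)) = {1, 2, 7, 8, 9, 10}
|((Q ∩ P) Δ Pᶜ) − ((P ∪ R) ∩ (P ∩ R))| = 6

6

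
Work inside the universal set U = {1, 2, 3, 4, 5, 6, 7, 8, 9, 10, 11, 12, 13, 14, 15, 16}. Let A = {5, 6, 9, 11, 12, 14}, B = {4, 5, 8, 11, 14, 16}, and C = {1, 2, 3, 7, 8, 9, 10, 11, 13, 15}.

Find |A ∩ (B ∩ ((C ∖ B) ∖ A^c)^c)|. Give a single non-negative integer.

C ∖ B = {1, 2, 3, 7, 9, 10, 13, 15}
A^c = {1, 2, 3, 4, 7, 8, 10, 13, 15, 16}
(C ∖ B) ∖ A^c = {9}
((C ∖ B) ∖ A^c)^c = {1, 2, 3, 4, 5, 6, 7, 8, 10, 11, 12, 13, 14, 15, 16}
B ∩ ((C ∖ B) ∖ A^c)^c = {4, 5, 8, 11, 14, 16}
A ∩ (B ∩ ((C ∖ B) ∖ A^c)^c) = {5, 11, 14}
|A ∩ (B ∩ ((C ∖ B) ∖ A^c)^c)| = 3

3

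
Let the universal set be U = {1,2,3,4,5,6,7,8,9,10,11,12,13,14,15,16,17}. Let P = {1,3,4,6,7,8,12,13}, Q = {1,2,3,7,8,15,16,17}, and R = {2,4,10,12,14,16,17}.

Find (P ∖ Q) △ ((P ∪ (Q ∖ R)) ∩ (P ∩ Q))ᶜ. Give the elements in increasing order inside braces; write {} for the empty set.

P ∖ Q = {4,6,12,13}
Q ∖ R = {1,3,7,8,15}
P ∪ (Q ∖ R) = {1,3,4,6,7,8,12,13,15}
P ∩ Q = {1,3,7,8}
(P ∪ (Q ∖ R)) ∩ (P ∩ Q) = {1,3,7,8}
((P ∪ (Q ∖ R)) ∩ (P ∩ Q))ᶜ = {2,4,5,6,9,10,11,12,13,14,15,16,17}
(P ∖ Q) △ ((P ∪ (Q ∖ R)) ∩ (P ∩ Q))ᶜ = {2,5,9,10,11,14,15,16,17}

{2,5,9,10,11,14,15,16,17}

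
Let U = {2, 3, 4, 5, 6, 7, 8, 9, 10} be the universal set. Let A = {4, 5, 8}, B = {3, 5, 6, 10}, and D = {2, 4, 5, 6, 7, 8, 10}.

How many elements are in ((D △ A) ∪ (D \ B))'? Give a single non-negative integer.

D △ A = {2, 6, 7, 10}
D \ B = {2, 4, 7, 8}
(D △ A) ∪ (D \ B) = {2, 4, 6, 7, 8, 10}
((D △ A) ∪ (D \ B))' = {3, 5, 9}
|((D △ A) ∪ (D \ B))'| = 3

3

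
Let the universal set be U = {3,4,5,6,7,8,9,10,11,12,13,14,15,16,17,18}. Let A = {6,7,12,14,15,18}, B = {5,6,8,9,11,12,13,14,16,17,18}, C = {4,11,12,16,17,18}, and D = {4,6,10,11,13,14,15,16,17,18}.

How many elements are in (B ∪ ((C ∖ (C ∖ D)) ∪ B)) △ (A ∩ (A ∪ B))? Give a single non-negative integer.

C ∖ D = {12}
C ∖ (C ∖ D) = {4,11,16,17,18}
(C ∖ (C ∖ D)) ∪ B = {4,5,6,8,9,11,12,13,14,16,17,18}
B ∪ ((C ∖ (C ∖ D)) ∪ B) = {4,5,6,8,9,11,12,13,14,16,17,18}
A ∪ B = {5,6,7,8,9,11,12,13,14,15,16,17,18}
A ∩ (A ∪ B) = {6,7,12,14,15,18}
(B ∪ ((C ∖ (C ∖ D)) ∪ B)) △ (A ∩ (A ∪ B)) = {4,5,7,8,9,11,13,15,16,17}
|(B ∪ ((C ∖ (C ∖ D)) ∪ B)) △ (A ∩ (A ∪ B))| = 10

10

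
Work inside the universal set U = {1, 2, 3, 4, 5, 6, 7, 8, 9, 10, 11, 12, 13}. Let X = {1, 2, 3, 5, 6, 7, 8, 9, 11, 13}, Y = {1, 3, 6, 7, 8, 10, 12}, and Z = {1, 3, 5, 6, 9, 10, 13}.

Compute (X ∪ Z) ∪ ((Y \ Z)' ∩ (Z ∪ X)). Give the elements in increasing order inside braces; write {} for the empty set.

{1, 2, 3, 5, 6, 7, 8, 9, 10, 11, 13}

X ∪ Z = {1, 2, 3, 5, 6, 7, 8, 9, 10, 11, 13}
Y \ Z = {7, 8, 12}
(Y \ Z)' = {1, 2, 3, 4, 5, 6, 9, 10, 11, 13}
Z ∪ X = {1, 2, 3, 5, 6, 7, 8, 9, 10, 11, 13}
(Y \ Z)' ∩ (Z ∪ X) = {1, 2, 3, 5, 6, 9, 10, 11, 13}
(X ∪ Z) ∪ ((Y \ Z)' ∩ (Z ∪ X)) = {1, 2, 3, 5, 6, 7, 8, 9, 10, 11, 13}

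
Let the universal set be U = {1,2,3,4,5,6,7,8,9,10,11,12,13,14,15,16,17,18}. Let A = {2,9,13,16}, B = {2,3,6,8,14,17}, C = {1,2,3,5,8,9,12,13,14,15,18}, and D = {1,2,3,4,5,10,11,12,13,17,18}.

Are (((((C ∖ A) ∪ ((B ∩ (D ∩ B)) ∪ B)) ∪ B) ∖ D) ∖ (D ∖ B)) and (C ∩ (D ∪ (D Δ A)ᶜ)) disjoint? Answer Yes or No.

C ∖ A = {1,3,5,8,12,14,15,18}
D ∩ B = {2,3,17}
B ∩ (D ∩ B) = {2,3,17}
(B ∩ (D ∩ B)) ∪ B = {2,3,6,8,14,17}
(C ∖ A) ∪ ((B ∩ (D ∩ B)) ∪ B) = {1,2,3,5,6,8,12,14,15,17,18}
((C ∖ A) ∪ ((B ∩ (D ∩ B)) ∪ B)) ∪ B = {1,2,3,5,6,8,12,14,15,17,18}
(((C ∖ A) ∪ ((B ∩ (D ∩ B)) ∪ B)) ∪ B) ∖ D = {6,8,14,15}
D ∖ B = {1,4,5,10,11,12,13,18}
((((C ∖ A) ∪ ((B ∩ (D ∩ B)) ∪ B)) ∪ B) ∖ D) ∖ (D ∖ B) = {6,8,14,15}
D Δ A = {1,3,4,5,9,10,11,12,16,17,18}
(D Δ A)ᶜ = {2,6,7,8,13,14,15}
D ∪ (D Δ A)ᶜ = {1,2,3,4,5,6,7,8,10,11,12,13,14,15,17,18}
C ∩ (D ∪ (D Δ A)ᶜ) = {1,2,3,5,8,12,13,14,15,18}
8 lies in both, so they are not disjoint.

No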